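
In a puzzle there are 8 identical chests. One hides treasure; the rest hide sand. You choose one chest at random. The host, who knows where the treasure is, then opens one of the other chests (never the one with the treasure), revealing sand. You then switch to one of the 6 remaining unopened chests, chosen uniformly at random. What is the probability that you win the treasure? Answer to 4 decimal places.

0.1458

Your original chest holds the treasure with probability 1/8, so the other 7 collectively hold it with probability 7/8.
The host can always find an empty chest to open, so this doesn't change that 7/8; it is now spread over the 6 remaining unopened chests.
P(win by switching) = (7/8) · (1/6) = 7/48 ≈ 0.1458.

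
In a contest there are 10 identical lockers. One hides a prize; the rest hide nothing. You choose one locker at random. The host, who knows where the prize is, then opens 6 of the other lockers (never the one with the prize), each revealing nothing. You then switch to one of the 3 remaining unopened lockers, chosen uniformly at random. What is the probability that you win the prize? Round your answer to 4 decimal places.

Your original locker holds the prize with probability 1/10, so the other 9 collectively hold it with probability 9/10.
The host can always find 6 empty lockers to open, so the reveals don't change that 9/10; it is now spread over the 3 remaining unopened lockers.
P(win by switching) = (9/10) · (1/3) = 3/10 ≈ 0.3000.

0.3000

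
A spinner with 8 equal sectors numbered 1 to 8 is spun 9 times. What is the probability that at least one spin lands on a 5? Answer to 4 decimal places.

0.6993

P(no spin lands on a 5) = (7/8)^9 ≈ 0.3007.
P(at least one) = 1 − 0.3007 = 0.6993.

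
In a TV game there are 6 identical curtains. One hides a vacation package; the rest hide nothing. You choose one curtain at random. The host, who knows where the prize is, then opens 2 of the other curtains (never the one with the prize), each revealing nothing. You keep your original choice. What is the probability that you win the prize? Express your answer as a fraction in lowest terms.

1/6

The host can always open 2 empty curtains regardless of your choice, so the reveals give no information about your original curtain.
P(win by staying) = 1/6.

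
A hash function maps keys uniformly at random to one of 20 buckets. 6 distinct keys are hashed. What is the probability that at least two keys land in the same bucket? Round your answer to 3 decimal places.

It's easier to compute the probability that all 6 are distinct.
P(all distinct) = 20/20 · 19/20 · ··· · 15/20 ≈ 0.436.
So the probability of at least one match is 1 − 0.436 = 0.564.

0.564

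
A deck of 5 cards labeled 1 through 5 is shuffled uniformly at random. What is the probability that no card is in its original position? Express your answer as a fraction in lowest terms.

This is the derangement probability: permutations of 5 with no fixed point.
D(5) = 5! · (1 − 1/1! + 1/2! − ··· + (−1)^5/5!) = 44.
P = 44/120 = 11/30.

11/30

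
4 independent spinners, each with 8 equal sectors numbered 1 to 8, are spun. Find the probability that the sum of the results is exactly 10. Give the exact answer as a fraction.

21/1024

There are 8^4 = 4096 equally likely outcomes.
The number of ordered 4-tuples from {1,…,8} summing to 10 is 84.
P(sum = 10) = 84/4096 = 21/1024.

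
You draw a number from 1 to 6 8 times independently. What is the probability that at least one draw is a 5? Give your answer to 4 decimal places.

0.7674

P(no draw is a 5) = (5/6)^8 ≈ 0.2326.
P(at least one) = 1 − 0.2326 = 0.7674.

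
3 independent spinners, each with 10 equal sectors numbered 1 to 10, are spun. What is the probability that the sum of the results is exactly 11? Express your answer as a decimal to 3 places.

There are 10^3 = 1000 equally likely outcomes.
The number of ordered 3-tuples from {1,…,10} summing to 11 is 45.
P(sum = 11) = 45/1000 = 9/200 ≈ 0.045.

0.045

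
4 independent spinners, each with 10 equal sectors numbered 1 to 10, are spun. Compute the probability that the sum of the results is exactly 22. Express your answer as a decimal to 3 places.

0.067

There are 10^4 = 10000 equally likely outcomes.
The number of ordered 4-tuples from {1,…,10} summing to 22 is 670.
P(sum = 22) = 670/10000 = 67/1000 ≈ 0.067.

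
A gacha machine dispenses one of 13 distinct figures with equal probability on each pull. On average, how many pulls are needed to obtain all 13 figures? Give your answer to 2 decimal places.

41.34

After i distinct types are collected, each trial gives a new one with probability (13−i)/13, so the expected wait for the next new type is 13/(13−i).
E = 13/13 + 13/12 + 13/11 + 13/10 + 13/9 + 13/8 + 13/7 + 13/6 + 13/5 + 13/4 + 13/3 + 13/2 + 13/1 = 1145993/27720 ≈ 41.34.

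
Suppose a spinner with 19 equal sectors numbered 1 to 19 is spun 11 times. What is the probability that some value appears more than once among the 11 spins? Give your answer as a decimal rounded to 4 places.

0.9741

P(all 11 different) = 19/19 · 18/19 · ··· · 9/19 ≈ 0.0259.
P(at least two equal) = 1 − 0.0259 = 0.9741.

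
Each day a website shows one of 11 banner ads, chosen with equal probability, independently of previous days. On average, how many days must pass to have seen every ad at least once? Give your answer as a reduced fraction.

After i distinct types are collected, each trial gives a new one with probability (11−i)/11, so the expected wait for the next new type is 11/(11−i).
E = 11/11 + 11/10 + 11/9 + 11/8 + 11/7 + 11/6 + 11/5 + 11/4 + 11/3 + 11/2 + 11/1 = 83711/2520.

83711/2520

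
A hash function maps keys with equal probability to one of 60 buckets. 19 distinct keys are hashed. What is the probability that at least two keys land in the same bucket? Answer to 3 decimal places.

It's easier to compute the probability that all 19 are distinct.
P(all distinct) = 60/60 · 59/60 · ··· · 42/60 ≈ 0.041.
So the probability of at least one match is 1 − 0.041 = 0.959.

0.959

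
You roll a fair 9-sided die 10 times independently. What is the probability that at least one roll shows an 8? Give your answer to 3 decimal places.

P(no roll shows an 8) = (8/9)^10 ≈ 0.308.
P(at least one) = 1 − 0.308 = 0.692.

0.692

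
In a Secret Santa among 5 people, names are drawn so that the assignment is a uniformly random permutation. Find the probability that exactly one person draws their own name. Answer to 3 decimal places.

Choose which one is fixed: C(5,1) = 5 ways.
The remaining 4 must have no fixed point: D(4) = 9.
P = 5·9/120 = 3/8 ≈ 0.375.

0.375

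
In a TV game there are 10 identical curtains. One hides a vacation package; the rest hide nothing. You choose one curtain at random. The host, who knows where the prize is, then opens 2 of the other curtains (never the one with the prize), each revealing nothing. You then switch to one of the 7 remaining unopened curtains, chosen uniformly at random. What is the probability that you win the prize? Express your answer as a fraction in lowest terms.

9/70

Your original curtain holds the prize with probability 1/10, so the other 9 collectively hold it with probability 9/10.
The host can always find 2 empty curtains to open, so the reveals don't change that 9/10; it is now spread over the 7 remaining unopened curtains.
P(win by switching) = (9/10) · (1/7) = 9/70.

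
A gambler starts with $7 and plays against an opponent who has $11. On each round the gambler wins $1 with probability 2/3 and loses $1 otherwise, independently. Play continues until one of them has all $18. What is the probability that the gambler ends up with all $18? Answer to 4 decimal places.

Let r = q/p = (1/3)/(2/3) = 1/2. The recurrence P(i) = p·P(i+1) + q·P(i−1) with P(0)=0, P(18)=1 gives P(i) = (1 − r^i)/(1 − r^18).
P(7) = (1 − (1/2)^7) / (1 − (1/2)^18) = 260096/262143 ≈ 0.9922.

0.9922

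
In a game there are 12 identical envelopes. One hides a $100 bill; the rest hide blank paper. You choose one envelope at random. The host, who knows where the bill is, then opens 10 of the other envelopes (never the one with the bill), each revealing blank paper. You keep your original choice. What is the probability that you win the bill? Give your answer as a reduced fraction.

1/12

The host can always open 10 empty envelopes regardless of your choice, so the reveals give no information about your original envelope.
P(win by staying) = 1/12.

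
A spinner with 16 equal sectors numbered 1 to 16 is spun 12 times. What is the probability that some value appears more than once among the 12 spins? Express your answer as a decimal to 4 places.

P(all 12 different) = 16/16 · 15/16 · ··· · 5/16 ≈ 0.0031.
P(at least two equal) = 1 − 0.0031 = 0.9969.

0.9969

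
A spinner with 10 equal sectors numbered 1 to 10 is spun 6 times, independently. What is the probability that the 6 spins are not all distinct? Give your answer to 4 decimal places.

0.8488

P(all 6 different) = 10/10 · 9/10 · ··· · 5/10 ≈ 0.1512.
P(at least two equal) = 1 − 0.1512 = 0.8488.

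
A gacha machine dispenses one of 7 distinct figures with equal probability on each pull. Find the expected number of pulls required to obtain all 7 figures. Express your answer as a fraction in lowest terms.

363/20

After i distinct types are collected, each trial gives a new one with probability (7−i)/7, so the expected wait for the next new type is 7/(7−i).
E = 7/7 + 7/6 + 7/5 + 7/4 + 7/3 + 7/2 + 7/1 = 363/20.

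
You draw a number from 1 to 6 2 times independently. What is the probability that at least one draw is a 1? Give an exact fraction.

11/36

P(no draw is a 1) = (5/6)^2 = 25/36.
P(at least one) = 1 − 25/36 = 11/36.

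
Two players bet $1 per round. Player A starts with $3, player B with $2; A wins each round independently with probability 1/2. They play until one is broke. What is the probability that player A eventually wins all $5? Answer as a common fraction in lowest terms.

3/5

With a fair step, P(i) = ½P(i−1) + ½P(i+1) with P(0)=0, P(5)=1 has the linear solution P(i) = i/5.
P(3) = 3/5.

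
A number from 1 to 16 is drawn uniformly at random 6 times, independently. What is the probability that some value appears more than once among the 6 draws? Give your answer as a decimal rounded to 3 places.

P(all 6 different) = 16/16 · 15/16 · ··· · 11/16 ≈ 0.344.
P(at least two equal) = 1 − 0.344 = 0.656.

0.656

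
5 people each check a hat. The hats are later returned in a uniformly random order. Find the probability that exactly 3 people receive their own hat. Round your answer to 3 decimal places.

0.083

Choose which 3 of the 5 are fixed: C(5,3) = 10 ways.
The remaining 2 must have no fixed point: D(2) = 1.
P = 10·1/120 = 1/12 ≈ 0.083.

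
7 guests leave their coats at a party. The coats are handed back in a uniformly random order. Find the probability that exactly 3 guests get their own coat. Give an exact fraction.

Choose which 3 of the 7 are fixed: C(7,3) = 35 ways.
The remaining 4 must have no fixed point: D(4) = 9.
P = 35·9/5040 = 1/16.

1/16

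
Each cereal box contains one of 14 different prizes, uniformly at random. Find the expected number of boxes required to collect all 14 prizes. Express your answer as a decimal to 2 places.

45.52

After i distinct types are collected, each trial gives a new one with probability (14−i)/14, so the expected wait for the next new type is 14/(14−i).
E = 14/14 + 14/13 + 14/12 + 14/11 + 14/10 + 14/9 + 14/8 + 14/7 + 14/6 + 14/5 + 14/4 + 14/3 + 14/2 + 14/1 = 1171733/25740 ≈ 45.52.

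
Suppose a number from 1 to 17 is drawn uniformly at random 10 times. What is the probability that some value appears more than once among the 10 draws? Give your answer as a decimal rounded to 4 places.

0.9650

P(all 10 different) = 17/17 · 16/17 · ··· · 8/17 ≈ 0.0350.
P(at least two equal) = 1 − 0.0350 = 0.9650.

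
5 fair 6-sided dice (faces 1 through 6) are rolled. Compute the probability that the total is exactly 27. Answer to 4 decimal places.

There are 6^5 = 7776 equally likely outcomes.
The number of ordered 5-tuples from {1,…,6} summing to 27 is 35.
P(sum = 27) = 35/7776 ≈ 0.0045.

0.0045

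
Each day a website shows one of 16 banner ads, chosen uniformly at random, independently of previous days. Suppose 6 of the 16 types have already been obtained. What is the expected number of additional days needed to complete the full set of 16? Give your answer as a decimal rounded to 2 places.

Starting from 6 distinct types, each trial gives a new one with probability (16−i)/16 when i types are held, so the wait for the next new type is 16/(16−i).
E = 16/10 + 16/9 + 16/8 + 16/7 + 16/6 + 16/5 + 16/4 + 16/3 + 16/2 + 16/1 = 14762/315 ≈ 46.86.

46.86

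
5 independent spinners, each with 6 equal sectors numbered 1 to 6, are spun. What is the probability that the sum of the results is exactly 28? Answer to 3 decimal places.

0.002

There are 6^5 = 7776 equally likely outcomes.
The number of ordered 5-tuples from {1,…,6} summing to 28 is 15.
P(sum = 28) = 15/7776 = 5/2592 ≈ 0.002.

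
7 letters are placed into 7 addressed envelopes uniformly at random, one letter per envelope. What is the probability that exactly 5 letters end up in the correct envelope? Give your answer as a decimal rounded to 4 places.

Choose which 5 of the 7 are fixed: C(7,5) = 21 ways.
The remaining 2 must have no fixed point: D(2) = 1.
P = 21·1/5040 = 1/240 ≈ 0.0042.

0.0042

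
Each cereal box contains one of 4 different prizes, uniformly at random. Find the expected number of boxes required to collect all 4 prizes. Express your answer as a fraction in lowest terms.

25/3

After i distinct types are collected, each trial gives a new one with probability (4−i)/4, so the expected wait for the next new type is 4/(4−i).
E = 4/4 + 4/3 + 4/2 + 4/1 = 25/3.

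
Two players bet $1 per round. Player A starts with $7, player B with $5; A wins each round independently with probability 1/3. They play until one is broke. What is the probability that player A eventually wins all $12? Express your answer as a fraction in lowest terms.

Let r = q/p = (2/3)/(1/3) = 2. The recurrence P(i) = p·P(i+1) + q·P(i−1) with P(0)=0, P(12)=1 gives P(i) = (1 − r^i)/(1 − r^12).
P(7) = (1 − (2)^7) / (1 − (2)^12) = 127/4095.

127/4095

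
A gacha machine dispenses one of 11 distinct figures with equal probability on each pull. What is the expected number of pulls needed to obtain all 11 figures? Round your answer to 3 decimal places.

33.219

After i distinct types are collected, each trial gives a new one with probability (11−i)/11, so the expected wait for the next new type is 11/(11−i).
E = 11/11 + 11/10 + 11/9 + 11/8 + 11/7 + 11/6 + 11/5 + 11/4 + 11/3 + 11/2 + 11/1 = 83711/2520 ≈ 33.219.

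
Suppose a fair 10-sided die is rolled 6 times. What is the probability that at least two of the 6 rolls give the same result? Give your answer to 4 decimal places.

0.8488

P(all 6 different) = 10/10 · 9/10 · ··· · 5/10 ≈ 0.1512.
P(at least two equal) = 1 − 0.1512 = 0.8488.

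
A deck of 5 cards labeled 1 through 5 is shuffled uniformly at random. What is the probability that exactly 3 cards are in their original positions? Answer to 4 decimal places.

0.0833

Choose which 3 of the 5 are fixed: C(5,3) = 10 ways.
The remaining 2 must have no fixed point: D(2) = 1.
P = 10·1/120 = 1/12 ≈ 0.0833.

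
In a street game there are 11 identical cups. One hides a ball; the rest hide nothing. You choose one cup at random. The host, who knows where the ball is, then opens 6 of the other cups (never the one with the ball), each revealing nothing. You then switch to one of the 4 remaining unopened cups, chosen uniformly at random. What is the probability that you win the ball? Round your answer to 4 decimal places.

Your original cup holds the ball with probability 1/11, so the other 10 collectively hold it with probability 10/11.
The host can always find 6 empty cups to open, so the reveals don't change that 10/11; it is now spread over the 4 remaining unopened cups.
P(win by switching) = (10/11) · (1/4) = 5/22 ≈ 0.2273.

0.2273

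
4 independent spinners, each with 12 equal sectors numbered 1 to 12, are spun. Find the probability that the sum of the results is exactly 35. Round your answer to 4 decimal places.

0.0262

There are 12^4 = 20736 equally likely outcomes.
The number of ordered 4-tuples from {1,…,12} summing to 35 is 544.
P(sum = 35) = 544/20736 = 17/648 ≈ 0.0262.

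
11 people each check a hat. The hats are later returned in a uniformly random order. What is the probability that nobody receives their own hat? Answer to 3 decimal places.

0.368

This is the derangement probability: permutations of 11 with no fixed point.
D(11) = 11! · (1 − 1/1! + 1/2! − ··· + (−1)^11/11!) = 14684570.
P = 14684570/39916800 = 1468457/3991680 ≈ 0.368.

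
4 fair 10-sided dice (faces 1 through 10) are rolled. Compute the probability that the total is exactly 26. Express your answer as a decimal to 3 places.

There are 10^4 = 10000 equally likely outcomes.
The number of ordered 4-tuples from {1,…,10} summing to 26 is 540.
P(sum = 26) = 540/10000 = 27/500 ≈ 0.054.

0.054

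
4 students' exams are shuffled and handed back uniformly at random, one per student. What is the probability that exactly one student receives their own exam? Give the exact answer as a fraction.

Choose which one is fixed: C(4,1) = 4 ways.
The remaining 3 must have no fixed point: D(3) = 2.
P = 4·2/24 = 1/3.

1/3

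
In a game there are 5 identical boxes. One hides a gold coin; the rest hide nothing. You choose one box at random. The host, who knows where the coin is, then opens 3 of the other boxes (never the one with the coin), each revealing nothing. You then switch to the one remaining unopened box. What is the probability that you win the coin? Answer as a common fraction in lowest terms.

4/5

Your original box holds the coin with probability 1/5, so the other 4 collectively hold it with probability 4/5.
The host can always find 3 empty boxes to open, so the reveals don't change that 4/5; it is now spread over the 1 remaining unopened box.
P(win by switching) = (4/5) · (1/1) = 4/5.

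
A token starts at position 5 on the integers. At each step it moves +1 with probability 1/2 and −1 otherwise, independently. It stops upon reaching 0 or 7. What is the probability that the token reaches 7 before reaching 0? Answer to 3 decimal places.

0.714

With a fair step, P(i) = ½P(i−1) + ½P(i+1) with P(0)=0, P(7)=1 has the linear solution P(i) = i/7.
P(5) = 5/7 ≈ 0.714.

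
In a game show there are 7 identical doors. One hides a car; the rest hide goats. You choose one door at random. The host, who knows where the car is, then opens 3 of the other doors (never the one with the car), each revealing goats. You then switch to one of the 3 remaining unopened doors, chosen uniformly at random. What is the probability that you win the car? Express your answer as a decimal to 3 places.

Your original door holds the car with probability 1/7, so the other 6 collectively hold it with probability 6/7.
The host can always find 3 empty doors to open, so the reveals don't change that 6/7; it is now spread over the 3 remaining unopened doors.
P(win by switching) = (6/7) · (1/3) = 2/7 ≈ 0.286.

0.286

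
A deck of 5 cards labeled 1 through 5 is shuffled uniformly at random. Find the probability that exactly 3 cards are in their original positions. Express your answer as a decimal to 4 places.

Choose which 3 of the 5 are fixed: C(5,3) = 10 ways.
The remaining 2 must have no fixed point: D(2) = 1.
P = 10·1/120 = 1/12 ≈ 0.0833.

0.0833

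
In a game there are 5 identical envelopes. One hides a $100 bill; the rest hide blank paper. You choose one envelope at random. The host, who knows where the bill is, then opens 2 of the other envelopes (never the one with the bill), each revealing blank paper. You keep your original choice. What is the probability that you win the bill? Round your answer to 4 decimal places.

0.2000

The host can always open 2 empty envelopes regardless of your choice, so the reveals give no information about your original envelope.
P(win by staying) = 1/5 ≈ 0.2000.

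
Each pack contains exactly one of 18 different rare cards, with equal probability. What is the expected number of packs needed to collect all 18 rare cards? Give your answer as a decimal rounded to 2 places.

62.91

After i distinct types are collected, each trial gives a new one with probability (18−i)/18, so the expected wait for the next new type is 18/(18−i).
E = 18/18 + 18/17 + 18/16 + 18/15 + 18/14 + 18/13 + 18/12 + 18/11 + 18/10 + 18/9 + 18/8 + 18/7 + 18/6 + 18/5 + 18/4 + 18/3 + 18/2 + 18/1 = 42822903/680680 ≈ 62.91.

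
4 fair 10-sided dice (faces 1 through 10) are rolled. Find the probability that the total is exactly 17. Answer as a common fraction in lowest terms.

There are 10^4 = 10000 equally likely outcomes.
The number of ordered 4-tuples from {1,…,10} summing to 17 is 480.
P(sum = 17) = 480/10000 = 6/125.

6/125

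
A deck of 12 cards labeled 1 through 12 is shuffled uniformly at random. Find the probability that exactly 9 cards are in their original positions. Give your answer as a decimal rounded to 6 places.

0.000001

Choose which 9 of the 12 are fixed: C(12,9) = 220 ways.
The remaining 3 must have no fixed point: D(3) = 2.
P = 220·2/479001600 = 1/1088640 ≈ 0.000001.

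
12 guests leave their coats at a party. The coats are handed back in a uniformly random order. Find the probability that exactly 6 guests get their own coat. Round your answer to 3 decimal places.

Choose which 6 of the 12 are fixed: C(12,6) = 924 ways.
The remaining 6 must have no fixed point: D(6) = 265.
P = 924·265/479001600 = 53/103680 ≈ 0.001.

0.001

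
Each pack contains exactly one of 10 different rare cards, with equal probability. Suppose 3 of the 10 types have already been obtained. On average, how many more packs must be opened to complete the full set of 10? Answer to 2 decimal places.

Starting from 3 distinct types, each trial gives a new one with probability (10−i)/10 when i types are held, so the wait for the next new type is 10/(10−i).
E = 10/7 + 10/6 + 10/5 + 10/4 + 10/3 + 10/2 + 10/1 = 363/14 ≈ 25.93.

25.93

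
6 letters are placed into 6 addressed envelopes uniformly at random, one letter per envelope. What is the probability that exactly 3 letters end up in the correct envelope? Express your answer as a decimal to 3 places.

Choose which 3 of the 6 are fixed: C(6,3) = 20 ways.
The remaining 3 must have no fixed point: D(3) = 2.
P = 20·2/720 = 1/18 ≈ 0.056.

0.056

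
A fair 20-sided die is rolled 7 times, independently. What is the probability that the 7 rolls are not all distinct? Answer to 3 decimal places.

0.695

P(all 7 different) = 20/20 · 19/20 · ··· · 14/20 ≈ 0.305.
P(at least two equal) = 1 − 0.305 = 0.695.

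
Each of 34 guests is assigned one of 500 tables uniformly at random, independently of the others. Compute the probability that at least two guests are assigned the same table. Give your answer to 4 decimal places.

It's easier to compute the probability that all 34 are distinct.
P(all distinct) = 500/500 · 499/500 · ··· · 467/500 ≈ 0.3173.
So the probability of at least one match is 1 − 0.3173 = 0.6827.

0.6827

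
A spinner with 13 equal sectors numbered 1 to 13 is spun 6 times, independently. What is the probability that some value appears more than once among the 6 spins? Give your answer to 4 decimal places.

P(all 6 different) = 13/13 · 12/13 · ··· · 8/13 ≈ 0.2560.
P(at least two equal) = 1 − 0.2560 = 0.7440.

0.7440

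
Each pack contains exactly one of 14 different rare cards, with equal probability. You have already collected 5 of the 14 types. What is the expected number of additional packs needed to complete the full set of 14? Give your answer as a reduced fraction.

7129/180

Starting from 5 distinct types, each trial gives a new one with probability (14−i)/14 when i types are held, so the wait for the next new type is 14/(14−i).
E = 14/9 + 14/8 + 14/7 + 14/6 + 14/5 + 14/4 + 14/3 + 14/2 + 14/1 = 7129/180.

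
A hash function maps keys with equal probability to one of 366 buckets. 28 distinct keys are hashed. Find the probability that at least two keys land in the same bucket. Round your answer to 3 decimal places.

0.653

It's easier to compute the probability that all 28 are distinct.
P(all distinct) = 366/366 · 365/366 · ··· · 339/366 ≈ 0.347.
So the probability of at least one match is 1 − 0.347 = 0.653.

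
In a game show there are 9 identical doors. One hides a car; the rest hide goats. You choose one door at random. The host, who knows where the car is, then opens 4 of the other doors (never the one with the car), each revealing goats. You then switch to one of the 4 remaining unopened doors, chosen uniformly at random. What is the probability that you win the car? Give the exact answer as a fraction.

Your original door holds the car with probability 1/9, so the other 8 collectively hold it with probability 8/9.
The host can always find 4 empty doors to open, so the reveals don't change that 8/9; it is now spread over the 4 remaining unopened doors.
P(win by switching) = (8/9) · (1/4) = 2/9.

2/9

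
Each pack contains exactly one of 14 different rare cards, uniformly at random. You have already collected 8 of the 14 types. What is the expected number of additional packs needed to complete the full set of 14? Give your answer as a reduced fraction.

Starting from 8 distinct types, each trial gives a new one with probability (14−i)/14 when i types are held, so the wait for the next new type is 14/(14−i).
E = 14/6 + 14/5 + 14/4 + 14/3 + 14/2 + 14/1 = 343/10.

343/10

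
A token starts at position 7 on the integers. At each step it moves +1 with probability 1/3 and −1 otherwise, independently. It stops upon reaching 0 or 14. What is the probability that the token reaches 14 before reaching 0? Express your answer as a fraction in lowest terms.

Let r = q/p = (2/3)/(1/3) = 2. The recurrence P(i) = p·P(i+1) + q·P(i−1) with P(0)=0, P(14)=1 gives P(i) = (1 − r^i)/(1 − r^14).
P(7) = (1 − (2)^7) / (1 − (2)^14) = 1/129.

1/129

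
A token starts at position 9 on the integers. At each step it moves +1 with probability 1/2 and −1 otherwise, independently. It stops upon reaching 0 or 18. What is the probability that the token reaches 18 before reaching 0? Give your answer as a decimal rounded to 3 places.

0.500

With a fair step, P(i) = ½P(i−1) + ½P(i+1) with P(0)=0, P(18)=1 has the linear solution P(i) = i/18.
P(9) = 9/18 = 1/2 ≈ 0.500.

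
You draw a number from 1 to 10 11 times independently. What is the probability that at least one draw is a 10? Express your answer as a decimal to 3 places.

0.686

P(no draw is a 10) = (9/10)^11 ≈ 0.314.
P(at least one) = 1 − 0.314 = 0.686.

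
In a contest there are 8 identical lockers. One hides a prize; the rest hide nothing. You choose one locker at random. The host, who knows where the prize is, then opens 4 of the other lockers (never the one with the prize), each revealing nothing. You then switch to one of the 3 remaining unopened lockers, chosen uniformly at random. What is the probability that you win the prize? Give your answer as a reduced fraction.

Your original locker holds the prize with probability 1/8, so the other 7 collectively hold it with probability 7/8.
The host can always find 4 empty lockers to open, so the reveals don't change that 7/8; it is now spread over the 3 remaining unopened lockers.
P(win by switching) = (7/8) · (1/3) = 7/24.

7/24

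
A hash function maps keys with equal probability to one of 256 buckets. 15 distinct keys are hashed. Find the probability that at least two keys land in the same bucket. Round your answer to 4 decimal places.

It's easier to compute the probability that all 15 are distinct.
P(all distinct) = 256/256 · 255/256 · ··· · 242/256 ≈ 0.6583.
So the probability of at least one match is 1 − 0.6583 = 0.3417.

0.3417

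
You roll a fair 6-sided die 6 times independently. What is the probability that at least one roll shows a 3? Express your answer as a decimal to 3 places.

0.665

P(no roll shows a 3) = (5/6)^6 ≈ 0.335.
P(at least one) = 1 − 0.335 = 0.665.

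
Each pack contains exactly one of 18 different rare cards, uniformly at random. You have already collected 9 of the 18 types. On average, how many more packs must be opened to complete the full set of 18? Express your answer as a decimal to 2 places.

50.92

Starting from 9 distinct types, each trial gives a new one with probability (18−i)/18 when i types are held, so the wait for the next new type is 18/(18−i).
E = 18/9 + 18/8 + 18/7 + 18/6 + 18/5 + 18/4 + 18/3 + 18/2 + 18/1 = 7129/140 ≈ 50.92.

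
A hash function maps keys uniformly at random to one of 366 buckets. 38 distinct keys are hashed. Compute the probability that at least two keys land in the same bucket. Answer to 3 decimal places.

0.863

It's easier to compute the probability that all 38 are distinct.
P(all distinct) = 366/366 · 365/366 · ··· · 329/366 ≈ 0.137.
So the probability of at least one match is 1 − 0.137 = 0.863.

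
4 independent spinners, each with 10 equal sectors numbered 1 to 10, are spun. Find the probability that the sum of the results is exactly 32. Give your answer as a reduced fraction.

33/2000

There are 10^4 = 10000 equally likely outcomes.
The number of ordered 4-tuples from {1,…,10} summing to 32 is 165.
P(sum = 32) = 165/10000 = 33/2000.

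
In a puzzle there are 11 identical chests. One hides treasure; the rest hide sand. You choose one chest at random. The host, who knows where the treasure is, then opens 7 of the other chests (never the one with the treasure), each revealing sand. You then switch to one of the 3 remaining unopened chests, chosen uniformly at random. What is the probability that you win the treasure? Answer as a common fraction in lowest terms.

Your original chest holds the treasure with probability 1/11, so the other 10 collectively hold it with probability 10/11.
The host can always find 7 empty chests to open, so the reveals don't change that 10/11; it is now spread over the 3 remaining unopened chests.
P(win by switching) = (10/11) · (1/3) = 10/33.

10/33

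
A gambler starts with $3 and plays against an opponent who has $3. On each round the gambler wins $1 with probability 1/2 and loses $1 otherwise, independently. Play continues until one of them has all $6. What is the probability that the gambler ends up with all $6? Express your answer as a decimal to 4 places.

0.5000

With a fair step, P(i) = ½P(i−1) + ½P(i+1) with P(0)=0, P(6)=1 has the linear solution P(i) = i/6.
P(3) = 3/6 = 1/2 ≈ 0.5000.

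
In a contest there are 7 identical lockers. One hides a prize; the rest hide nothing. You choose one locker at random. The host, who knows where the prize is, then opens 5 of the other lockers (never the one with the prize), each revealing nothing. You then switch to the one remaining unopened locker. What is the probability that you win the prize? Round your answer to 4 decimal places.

0.8571

Your original locker holds the prize with probability 1/7, so the other 6 collectively hold it with probability 6/7.
The host can always find 5 empty lockers to open, so the reveals don't change that 6/7; it is now spread over the 1 remaining unopened locker.
P(win by switching) = (6/7) · (1/1) = 6/7 ≈ 0.8571.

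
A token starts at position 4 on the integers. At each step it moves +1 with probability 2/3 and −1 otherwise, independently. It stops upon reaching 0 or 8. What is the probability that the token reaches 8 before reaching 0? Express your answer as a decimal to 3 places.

0.941

Let r = q/p = (1/3)/(2/3) = 1/2. The recurrence P(i) = p·P(i+1) + q·P(i−1) with P(0)=0, P(8)=1 gives P(i) = (1 − r^i)/(1 − r^8).
P(4) = (1 − (1/2)^4) / (1 − (1/2)^8) = 16/17 ≈ 0.941.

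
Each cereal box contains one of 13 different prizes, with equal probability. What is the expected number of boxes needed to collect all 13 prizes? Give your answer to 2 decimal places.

41.34

After i distinct types are collected, each trial gives a new one with probability (13−i)/13, so the expected wait for the next new type is 13/(13−i).
E = 13/13 + 13/12 + 13/11 + 13/10 + 13/9 + 13/8 + 13/7 + 13/6 + 13/5 + 13/4 + 13/3 + 13/2 + 13/1 = 1145993/27720 ≈ 41.34.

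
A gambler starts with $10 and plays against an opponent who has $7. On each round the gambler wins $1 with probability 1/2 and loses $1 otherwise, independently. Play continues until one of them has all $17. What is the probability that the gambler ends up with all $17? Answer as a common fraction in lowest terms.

With a fair step, P(i) = ½P(i−1) + ½P(i+1) with P(0)=0, P(17)=1 has the linear solution P(i) = i/17.
P(10) = 10/17.

10/17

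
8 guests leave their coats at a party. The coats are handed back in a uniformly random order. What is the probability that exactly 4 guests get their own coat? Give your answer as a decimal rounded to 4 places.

0.0156

Choose which 4 of the 8 are fixed: C(8,4) = 70 ways.
The remaining 4 must have no fixed point: D(4) = 9.
P = 70·9/40320 = 1/64 ≈ 0.0156.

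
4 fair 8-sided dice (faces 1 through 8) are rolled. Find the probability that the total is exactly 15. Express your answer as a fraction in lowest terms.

71/1024

There are 8^4 = 4096 equally likely outcomes.
The number of ordered 4-tuples from {1,…,8} summing to 15 is 284.
P(sum = 15) = 284/4096 = 71/1024.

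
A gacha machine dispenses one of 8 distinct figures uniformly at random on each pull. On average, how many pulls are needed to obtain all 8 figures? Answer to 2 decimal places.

21.74

After i distinct types are collected, each trial gives a new one with probability (8−i)/8, so the expected wait for the next new type is 8/(8−i).
E = 8/8 + 8/7 + 8/6 + 8/5 + 8/4 + 8/3 + 8/2 + 8/1 = 761/35 ≈ 21.74.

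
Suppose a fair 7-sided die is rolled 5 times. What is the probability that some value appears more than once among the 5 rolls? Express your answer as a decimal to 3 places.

P(all 5 different) = 7/7 · 6/7 · ··· · 3/7 ≈ 0.150.
P(at least two equal) = 1 − 0.150 = 0.850.

0.850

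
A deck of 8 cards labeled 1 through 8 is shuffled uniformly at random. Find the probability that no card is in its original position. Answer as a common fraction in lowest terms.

2119/5760

This is the derangement probability: permutations of 8 with no fixed point.
D(8) = 8! · (1 − 1/1! + 1/2! − ··· + (−1)^8/8!) = 14833.
P = 14833/40320 = 2119/5760.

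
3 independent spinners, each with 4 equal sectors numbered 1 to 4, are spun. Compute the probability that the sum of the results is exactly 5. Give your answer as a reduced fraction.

3/32

There are 4^3 = 64 equally likely outcomes.
The number of ordered 3-tuples from {1,…,4} summing to 5 is 6.
P(sum = 5) = 6/64 = 3/32.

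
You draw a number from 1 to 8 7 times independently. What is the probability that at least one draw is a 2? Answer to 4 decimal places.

0.6073

P(no draw is a 2) = (7/8)^7 ≈ 0.3927.
P(at least one) = 1 − 0.3927 = 0.6073.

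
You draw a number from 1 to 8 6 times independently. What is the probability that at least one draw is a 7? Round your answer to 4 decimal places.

P(no draw is a 7) = (7/8)^6 ≈ 0.4488.
P(at least one) = 1 − 0.4488 = 0.5512.

0.5512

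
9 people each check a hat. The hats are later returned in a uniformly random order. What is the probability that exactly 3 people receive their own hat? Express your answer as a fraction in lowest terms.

53/864

Choose which 3 of the 9 are fixed: C(9,3) = 84 ways.
The remaining 6 must have no fixed point: D(6) = 265.
P = 84·265/362880 = 53/864.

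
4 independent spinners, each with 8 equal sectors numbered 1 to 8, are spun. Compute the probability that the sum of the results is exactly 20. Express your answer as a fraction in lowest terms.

315/4096

There are 8^4 = 4096 equally likely outcomes.
The number of ordered 4-tuples from {1,…,8} summing to 20 is 315.
P(sum = 20) = 315/4096.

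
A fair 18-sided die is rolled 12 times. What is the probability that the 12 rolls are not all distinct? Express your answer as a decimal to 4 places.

0.9923

P(all 12 different) = 18/18 · 17/18 · ··· · 7/18 ≈ 0.0077.
P(at least two equal) = 1 − 0.0077 = 0.9923.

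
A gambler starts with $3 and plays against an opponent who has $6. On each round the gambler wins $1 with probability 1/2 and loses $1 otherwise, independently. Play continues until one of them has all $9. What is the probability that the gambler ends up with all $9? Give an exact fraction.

With a fair step, P(i) = ½P(i−1) + ½P(i+1) with P(0)=0, P(9)=1 has the linear solution P(i) = i/9.
P(3) = 3/9 = 1/3.

1/3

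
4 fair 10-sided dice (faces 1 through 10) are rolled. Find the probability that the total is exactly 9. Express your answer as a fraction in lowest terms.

There are 10^4 = 10000 equally likely outcomes.
The number of ordered 4-tuples from {1,…,10} summing to 9 is 56.
P(sum = 9) = 56/10000 = 7/1250.

7/1250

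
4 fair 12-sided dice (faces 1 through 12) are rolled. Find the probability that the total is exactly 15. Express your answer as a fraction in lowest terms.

There are 12^4 = 20736 equally likely outcomes.
The number of ordered 4-tuples from {1,…,12} summing to 15 is 364.
P(sum = 15) = 364/20736 = 91/5184.

91/5184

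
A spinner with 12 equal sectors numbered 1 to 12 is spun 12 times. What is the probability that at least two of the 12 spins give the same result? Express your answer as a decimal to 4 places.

0.9999

P(all 12 different) = 12/12 · 11/12 · ··· · 1/12 ≈ 0.0001.
P(at least two equal) = 1 − 0.0001 = 0.9999.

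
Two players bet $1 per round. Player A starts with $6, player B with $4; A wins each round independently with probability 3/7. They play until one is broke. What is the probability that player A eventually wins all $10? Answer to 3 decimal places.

0.276

Let r = q/p = (4/7)/(3/7) = 4/3. The recurrence P(i) = p·P(i+1) + q·P(i−1) with P(0)=0, P(10)=1 gives P(i) = (1 − r^i)/(1 − r^10).
P(6) = (1 − (4/3)^6) / (1 − (4/3)^10) = 38961/141361 ≈ 0.276.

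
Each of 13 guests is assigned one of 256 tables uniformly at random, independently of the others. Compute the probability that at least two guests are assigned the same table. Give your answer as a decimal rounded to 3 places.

It's easier to compute the probability that all 13 are distinct.
P(all distinct) = 256/256 · 255/256 · ··· · 244/256 ≈ 0.734.
So the probability of at least one match is 1 − 0.734 = 0.266.

0.266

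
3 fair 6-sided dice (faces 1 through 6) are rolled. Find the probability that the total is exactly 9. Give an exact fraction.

25/216

There are 6^3 = 216 equally likely outcomes.
The number of ordered 3-tuples from {1,…,6} summing to 9 is 25.
P(sum = 9) = 25/216.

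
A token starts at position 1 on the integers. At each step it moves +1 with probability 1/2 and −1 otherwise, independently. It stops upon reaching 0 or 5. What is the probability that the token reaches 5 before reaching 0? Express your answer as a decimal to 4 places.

0.2000

With a fair step, P(i) = ½P(i−1) + ½P(i+1) with P(0)=0, P(5)=1 has the linear solution P(i) = i/5.
P(1) = 1/5 ≈ 0.2000.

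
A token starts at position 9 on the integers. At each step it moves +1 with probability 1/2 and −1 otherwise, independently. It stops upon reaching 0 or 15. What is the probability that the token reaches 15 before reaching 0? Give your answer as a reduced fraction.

With a fair step, P(i) = ½P(i−1) + ½P(i+1) with P(0)=0, P(15)=1 has the linear solution P(i) = i/15.
P(9) = 9/15 = 3/5.

3/5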